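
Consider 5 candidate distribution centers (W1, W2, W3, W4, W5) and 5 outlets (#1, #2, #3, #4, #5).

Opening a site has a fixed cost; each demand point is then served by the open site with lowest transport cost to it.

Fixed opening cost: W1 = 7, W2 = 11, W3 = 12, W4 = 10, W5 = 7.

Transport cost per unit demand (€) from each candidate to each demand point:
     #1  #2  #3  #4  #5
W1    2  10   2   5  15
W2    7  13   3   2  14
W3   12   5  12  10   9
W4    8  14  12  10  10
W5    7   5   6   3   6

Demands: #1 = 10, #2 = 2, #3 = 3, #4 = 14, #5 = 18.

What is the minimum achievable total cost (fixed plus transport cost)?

197

Open {W1, W2, W5}: assign each demand point to its cheapest open site.
  #1→W1 10×2=20, #2→W5 2×5=10, #3→W1 3×2=6, #4→W2 14×2=28, #5→W5 18×6=108
  transport cost 172, fixed 25 → total 197.
Compare {W1, W5}: transport cost 186 + fixed 14 = 200.
Compare {W1, W2, W4, W5}: transport cost 172 + fixed 35 = 207.
Compare {W1, W2, W3, W5}: transport cost 172 + fixed 37 = 209.
All other subsets cost ≥ 200. Minimum total cost: 197.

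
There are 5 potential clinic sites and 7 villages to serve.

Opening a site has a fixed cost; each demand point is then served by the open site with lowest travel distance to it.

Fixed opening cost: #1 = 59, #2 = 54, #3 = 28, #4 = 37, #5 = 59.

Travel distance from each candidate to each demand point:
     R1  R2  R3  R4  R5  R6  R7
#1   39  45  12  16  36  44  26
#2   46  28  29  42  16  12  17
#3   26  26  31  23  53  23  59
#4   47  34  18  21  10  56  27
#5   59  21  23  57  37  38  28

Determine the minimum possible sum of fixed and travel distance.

Open {#3, #4}: assign each demand point to its cheapest open site.
  R1→#3 26, R2→#3 26, R3→#4 18, R4→#4 21, R5→#4 10, R6→#3 23, R7→#4 27
  travel distance 151, fixed 65 → total 216.
Compare {#2, #3}: travel distance 149 + fixed 82 = 231.
Compare {#2, #4}: travel distance 152 + fixed 91 = 243.
Compare {#2}: travel distance 190 + fixed 54 = 244.
All other subsets cost ≥ 231. Minimum total cost: 216.

216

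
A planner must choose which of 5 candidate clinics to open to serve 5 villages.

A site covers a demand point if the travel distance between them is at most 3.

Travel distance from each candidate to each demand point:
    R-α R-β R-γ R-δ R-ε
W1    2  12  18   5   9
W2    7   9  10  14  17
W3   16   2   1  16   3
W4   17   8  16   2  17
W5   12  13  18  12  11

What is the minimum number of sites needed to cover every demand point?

3

Coverage sets (demand points within 3 of each site):
  W1: {R-α}
  W2: {}
  W3: {R-β, R-γ, R-ε}
  W4: {R-δ}
  W5: {}
No 2 sites suffice: every size-2 union leaves at least one demand point uncovered.
But {W1, W3, W4} covers everything, so the minimum is 3.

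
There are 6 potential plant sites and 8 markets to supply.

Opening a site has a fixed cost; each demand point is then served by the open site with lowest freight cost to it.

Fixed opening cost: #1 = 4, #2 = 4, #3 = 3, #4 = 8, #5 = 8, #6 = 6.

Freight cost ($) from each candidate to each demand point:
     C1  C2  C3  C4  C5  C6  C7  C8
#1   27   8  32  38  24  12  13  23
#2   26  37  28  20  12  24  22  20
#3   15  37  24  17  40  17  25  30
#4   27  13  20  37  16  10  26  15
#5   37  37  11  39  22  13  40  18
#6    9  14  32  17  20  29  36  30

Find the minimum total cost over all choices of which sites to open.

122

Open {#1, #2, #5, #6}: assign each demand point to its cheapest open site.
  C1→#6 9, C2→#1 8, C3→#5 11, C4→#6 17, C5→#2 12, C6→#1 12, C7→#1 13, C8→#5 18
  freight cost 100, fixed 22 → total 122.
Compare {#1, #2, #3, #5}: freight cost 106 + fixed 19 = 125.
Compare {#1, #4, #5, #6}: freight cost 99 + fixed 26 = 125.
Compare {#1, #2, #3, #5, #6}: freight cost 100 + fixed 25 = 125.
All other subsets cost ≥ 125. Minimum total cost: 122.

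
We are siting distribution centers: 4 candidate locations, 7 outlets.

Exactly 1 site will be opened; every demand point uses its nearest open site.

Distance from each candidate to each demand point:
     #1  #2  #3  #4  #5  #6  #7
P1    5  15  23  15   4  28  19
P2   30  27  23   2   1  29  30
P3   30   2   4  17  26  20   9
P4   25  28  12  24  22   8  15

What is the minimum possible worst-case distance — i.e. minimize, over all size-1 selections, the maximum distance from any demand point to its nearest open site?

Open {P1}.
  Farthest demand point is #6 at distance 28 (to P1); all others are ≤ 28.
With {P4} the worst case is 28.
With {P2} the worst case is 30.
No size-1 selection achieves below 28.

28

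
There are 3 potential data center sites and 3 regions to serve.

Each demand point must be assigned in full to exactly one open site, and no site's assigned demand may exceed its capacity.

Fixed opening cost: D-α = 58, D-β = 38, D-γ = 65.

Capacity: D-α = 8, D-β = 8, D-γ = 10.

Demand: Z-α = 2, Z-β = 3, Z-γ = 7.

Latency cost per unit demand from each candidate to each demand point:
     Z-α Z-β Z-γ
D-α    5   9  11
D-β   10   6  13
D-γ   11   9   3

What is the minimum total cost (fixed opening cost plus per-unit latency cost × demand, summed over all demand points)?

162

Open {D-β, D-γ}; cheapest assignment that respects the capacities:
  D-β (cap 8, load 5): Z-α, Z-β — cost 2×10 + 3×6 = 38
  D-γ (cap 10, load 7): Z-γ — cost 7×3 = 21
  Shipping 59, fixed 103 → total 162.
  Any other capacity-feasible assignment to {D-β, D-γ} ships for at least 59.
Compare {D-α, D-γ}: its best feasible assignment gives total 181.
Compare {D-α, D-β, D-γ}: its best feasible assignment gives total 210.
Every other set of open sites that can feasibly serve all demand totals ≥ 181 even under its best assignment. Minimum: 162.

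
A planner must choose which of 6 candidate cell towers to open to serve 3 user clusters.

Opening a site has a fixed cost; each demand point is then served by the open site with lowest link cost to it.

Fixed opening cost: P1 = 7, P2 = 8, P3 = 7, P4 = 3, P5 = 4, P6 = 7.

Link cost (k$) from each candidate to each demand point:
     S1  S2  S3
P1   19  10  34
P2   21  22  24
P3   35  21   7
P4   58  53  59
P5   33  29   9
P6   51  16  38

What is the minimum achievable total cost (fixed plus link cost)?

Open {P1, P5}: assign each demand point to its cheapest open site.
  S1→P1 19, S2→P1 10, S3→P5 9
  link cost 38, fixed 11 → total 49.
Compare {P1, P3}: link cost 36 + fixed 14 = 50.
Compare {P1, P4, P5}: link cost 38 + fixed 14 = 52.
Compare {P1, P3, P4}: link cost 36 + fixed 17 = 53.
All other subsets cost ≥ 50. Minimum total cost: 49.

49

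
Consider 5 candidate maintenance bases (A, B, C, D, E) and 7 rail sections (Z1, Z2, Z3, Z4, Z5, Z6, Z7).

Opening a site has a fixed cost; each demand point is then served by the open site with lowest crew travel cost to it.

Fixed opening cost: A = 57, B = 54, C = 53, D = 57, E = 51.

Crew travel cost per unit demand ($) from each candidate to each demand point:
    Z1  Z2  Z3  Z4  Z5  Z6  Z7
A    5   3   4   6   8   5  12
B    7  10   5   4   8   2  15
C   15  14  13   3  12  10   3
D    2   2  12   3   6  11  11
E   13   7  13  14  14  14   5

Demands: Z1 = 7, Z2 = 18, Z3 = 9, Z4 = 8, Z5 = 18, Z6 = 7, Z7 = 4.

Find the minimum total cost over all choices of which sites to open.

396

Open {B, D}: assign each demand point to its cheapest open site.
  Z1→D 7×2=14, Z2→D 18×2=36, Z3→B 9×5=45, Z4→D 8×3=24, Z5→D 18×6=108, Z6→B 7×2=14, Z7→D 4×11=44
  crew travel cost 285, fixed 111 → total 396.
Compare {A, D}: crew travel cost 297 + fixed 114 = 411.
Compare {B, C, D}: crew travel cost 253 + fixed 164 = 417.
Compare {B, D, E}: crew travel cost 261 + fixed 162 = 423.
All other subsets cost ≥ 411. Minimum total cost: 396.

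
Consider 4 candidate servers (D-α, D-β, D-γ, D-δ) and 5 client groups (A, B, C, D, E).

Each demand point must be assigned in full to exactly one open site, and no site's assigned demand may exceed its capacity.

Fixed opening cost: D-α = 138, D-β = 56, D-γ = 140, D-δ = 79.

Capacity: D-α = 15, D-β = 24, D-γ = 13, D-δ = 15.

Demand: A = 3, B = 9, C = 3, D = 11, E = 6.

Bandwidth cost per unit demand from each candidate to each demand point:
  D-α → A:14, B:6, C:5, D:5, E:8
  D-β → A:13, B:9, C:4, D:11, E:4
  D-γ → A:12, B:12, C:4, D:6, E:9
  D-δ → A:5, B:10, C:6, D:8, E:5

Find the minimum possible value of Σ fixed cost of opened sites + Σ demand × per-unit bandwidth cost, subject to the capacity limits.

355

Open {D-β, D-δ}; cheapest assignment that respects the capacities:
  D-β (cap 24, load 18): B, C, E — cost 9×9 + 3×4 + 6×4 = 117
  D-δ (cap 15, load 14): A, D — cost 3×5 + 11×8 = 103
  Shipping 220, fixed 135 → total 355.
  Any other capacity-feasible assignment to {D-β, D-δ} ships for at least 220.
Compare {D-α, D-β}: its best feasible assignment gives total 405.
Compare {D-β, D-γ}: its best feasible assignment gives total 418.
Every other set of open sites that can feasibly serve all demand totals ≥ 405 even under its best assignment. Minimum: 355.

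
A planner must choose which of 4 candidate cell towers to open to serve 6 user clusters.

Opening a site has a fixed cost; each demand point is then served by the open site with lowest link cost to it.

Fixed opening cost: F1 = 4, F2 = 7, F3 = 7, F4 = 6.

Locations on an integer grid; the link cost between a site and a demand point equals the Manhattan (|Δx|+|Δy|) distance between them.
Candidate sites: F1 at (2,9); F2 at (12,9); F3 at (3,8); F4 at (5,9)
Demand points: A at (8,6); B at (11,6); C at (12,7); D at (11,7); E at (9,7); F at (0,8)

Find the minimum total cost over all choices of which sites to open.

35

Open {F1, F2}: assign each demand point to its cheapest open site.
  A→F2 7, B→F2 4, C→F2 2, D→F2 3, E→F2 5, F→F1 3
  link cost 24, fixed 11 → total 35.
Compare {F2, F3}: link cost 24 + fixed 14 = 38.
Compare {F2, F4}: link cost 26 + fixed 13 = 39.
Compare {F1, F2, F4}: link cost 23 + fixed 17 = 40.
All other subsets cost ≥ 38. Minimum total cost: 35.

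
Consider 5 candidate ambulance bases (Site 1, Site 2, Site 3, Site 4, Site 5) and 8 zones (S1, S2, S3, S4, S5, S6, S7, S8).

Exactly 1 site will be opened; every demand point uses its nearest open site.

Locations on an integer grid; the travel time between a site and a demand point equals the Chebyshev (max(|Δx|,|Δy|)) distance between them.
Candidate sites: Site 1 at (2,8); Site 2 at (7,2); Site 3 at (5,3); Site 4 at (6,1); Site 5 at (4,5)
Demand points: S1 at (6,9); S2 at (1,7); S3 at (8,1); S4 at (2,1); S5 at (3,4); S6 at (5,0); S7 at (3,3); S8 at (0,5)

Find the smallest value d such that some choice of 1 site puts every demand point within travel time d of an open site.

5

Open {Site 5}.
  Farthest demand point is S6 at travel time 5 (to Site 5); all others are ≤ 5.
With {Site 3} the worst case is 6.
With {Site 2} the worst case is 7.
No size-1 selection achieves below 5.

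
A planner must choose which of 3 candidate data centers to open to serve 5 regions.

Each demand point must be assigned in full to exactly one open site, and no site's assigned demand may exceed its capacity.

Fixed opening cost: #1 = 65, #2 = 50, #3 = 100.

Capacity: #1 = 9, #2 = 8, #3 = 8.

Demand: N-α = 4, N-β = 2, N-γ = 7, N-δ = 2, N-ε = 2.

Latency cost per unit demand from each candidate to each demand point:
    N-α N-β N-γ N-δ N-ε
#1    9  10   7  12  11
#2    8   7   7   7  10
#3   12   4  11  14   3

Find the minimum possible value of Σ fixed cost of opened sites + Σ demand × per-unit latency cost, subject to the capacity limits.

246

Open {#1, #2}; cheapest assignment that respects the capacities:
  #1 (cap 9, load 9): N-γ, N-ε — cost 7×7 + 2×11 = 71
  #2 (cap 8, load 8): N-α, N-β, N-δ — cost 4×8 + 2×7 + 2×7 = 60
  Shipping 131, fixed 115 → total 246.
  Any other capacity-feasible assignment to {#1, #2} ships for at least 131.
Compare {#1, #3}: its best feasible assignment gives total 300.
Compare {#1, #2, #3}: its best feasible assignment gives total 324.
Every other set of open sites that can feasibly serve all demand totals ≥ 300 even under its best assignment. Minimum: 246.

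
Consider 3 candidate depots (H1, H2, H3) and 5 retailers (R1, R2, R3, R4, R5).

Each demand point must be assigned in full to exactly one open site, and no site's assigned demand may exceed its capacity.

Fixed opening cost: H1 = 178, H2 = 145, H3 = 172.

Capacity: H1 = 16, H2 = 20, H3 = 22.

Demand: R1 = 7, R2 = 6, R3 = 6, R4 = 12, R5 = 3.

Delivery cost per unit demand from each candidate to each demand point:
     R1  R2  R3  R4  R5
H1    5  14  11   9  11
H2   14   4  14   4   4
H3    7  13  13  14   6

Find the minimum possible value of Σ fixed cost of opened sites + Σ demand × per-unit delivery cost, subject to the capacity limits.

529

Open {H1, H2}; cheapest assignment that respects the capacities:
  H1 (cap 16, load 16): R1, R3, R5 — cost 7×5 + 6×11 + 3×11 = 134
  H2 (cap 20, load 18): R2, R4 — cost 6×4 + 12×4 = 72
  Shipping 206, fixed 323 → total 529.
  Any other capacity-feasible assignment to {H1, H2} ships for at least 206.
Compare {H2, H3}: its best feasible assignment gives total 534.
Compare {H1, H3}: its best feasible assignment gives total 681.
Every other set of open sites that can feasibly serve all demand totals ≥ 534 even under its best assignment. Minimum: 529.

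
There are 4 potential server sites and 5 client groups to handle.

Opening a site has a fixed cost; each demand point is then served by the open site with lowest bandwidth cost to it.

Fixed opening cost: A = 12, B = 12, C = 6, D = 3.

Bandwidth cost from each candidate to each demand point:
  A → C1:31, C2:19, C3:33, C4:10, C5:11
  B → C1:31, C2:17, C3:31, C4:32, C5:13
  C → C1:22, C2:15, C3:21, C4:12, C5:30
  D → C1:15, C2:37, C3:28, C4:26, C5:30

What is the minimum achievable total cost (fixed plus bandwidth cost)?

93

Open {A, C, D}: assign each demand point to its cheapest open site.
  C1→D 15, C2→C 15, C3→C 21, C4→A 10, C5→A 11
  bandwidth cost 72, fixed 21 → total 93.
Compare {A, C}: bandwidth cost 79 + fixed 18 = 97.
Compare {B, C, D}: bandwidth cost 76 + fixed 21 = 97.
Compare {A, D}: bandwidth cost 83 + fixed 15 = 98.
All other subsets cost ≥ 97. Minimum total cost: 93.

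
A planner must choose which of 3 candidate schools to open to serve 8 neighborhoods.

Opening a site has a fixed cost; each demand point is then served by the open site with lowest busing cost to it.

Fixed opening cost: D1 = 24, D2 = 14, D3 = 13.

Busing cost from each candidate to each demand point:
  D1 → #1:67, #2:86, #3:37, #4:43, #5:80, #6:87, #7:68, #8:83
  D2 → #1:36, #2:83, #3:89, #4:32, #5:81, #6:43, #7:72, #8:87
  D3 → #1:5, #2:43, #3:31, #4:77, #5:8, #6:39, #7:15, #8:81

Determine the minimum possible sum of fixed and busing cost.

281

Open {D2, D3}: assign each demand point to its cheapest open site.
  #1→D3 5, #2→D3 43, #3→D3 31, #4→D2 32, #5→D3 8, #6→D3 39, #7→D3 15, #8→D3 81
  busing cost 254, fixed 27 → total 281.
Compare {D1, D3}: busing cost 265 + fixed 37 = 302.
Compare {D1, D2, D3}: busing cost 254 + fixed 51 = 305.
Compare {D3}: busing cost 299 + fixed 13 = 312.
All other subsets cost ≥ 302. Minimum total cost: 281.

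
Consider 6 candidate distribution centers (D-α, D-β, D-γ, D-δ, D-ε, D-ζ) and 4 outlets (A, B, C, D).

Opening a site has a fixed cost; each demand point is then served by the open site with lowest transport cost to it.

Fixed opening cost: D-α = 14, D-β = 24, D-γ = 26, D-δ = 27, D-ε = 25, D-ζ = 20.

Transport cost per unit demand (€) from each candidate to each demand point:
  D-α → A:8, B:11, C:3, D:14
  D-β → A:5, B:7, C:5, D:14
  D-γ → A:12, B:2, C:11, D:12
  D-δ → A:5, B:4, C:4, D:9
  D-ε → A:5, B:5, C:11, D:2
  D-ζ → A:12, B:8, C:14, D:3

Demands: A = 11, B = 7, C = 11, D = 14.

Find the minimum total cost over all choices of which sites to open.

Open {D-α, D-ε}: assign each demand point to its cheapest open site.
  A→D-ε 11×5=55, B→D-ε 7×5=35, C→D-α 11×3=33, D→D-ε 14×2=28
  transport cost 151, fixed 39 → total 190.
Compare {D-α, D-γ, D-ε}: transport cost 130 + fixed 65 = 195.
Compare {D-δ, D-ε}: transport cost 155 + fixed 52 = 207.
Compare {D-α, D-δ, D-ε}: transport cost 144 + fixed 66 = 210.
All other subsets cost ≥ 195. Minimum total cost: 190.

190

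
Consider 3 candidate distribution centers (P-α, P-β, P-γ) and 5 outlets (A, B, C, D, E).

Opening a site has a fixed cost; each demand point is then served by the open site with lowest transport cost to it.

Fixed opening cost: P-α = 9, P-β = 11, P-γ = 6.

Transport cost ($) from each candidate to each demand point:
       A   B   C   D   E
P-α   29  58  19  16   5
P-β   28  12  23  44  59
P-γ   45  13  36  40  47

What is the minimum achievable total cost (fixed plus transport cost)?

97

Open {P-α, P-γ}: assign each demand point to its cheapest open site.
  A→P-α 29, B→P-γ 13, C→P-α 19, D→P-α 16, E→P-α 5
  transport cost 82, fixed 15 → total 97.
Compare {P-α, P-β}: transport cost 80 + fixed 20 = 100.
Compare {P-α, P-β, P-γ}: transport cost 80 + fixed 26 = 106.
Compare {P-α}: transport cost 127 + fixed 9 = 136.
All other subsets cost ≥ 100. Minimum total cost: 97.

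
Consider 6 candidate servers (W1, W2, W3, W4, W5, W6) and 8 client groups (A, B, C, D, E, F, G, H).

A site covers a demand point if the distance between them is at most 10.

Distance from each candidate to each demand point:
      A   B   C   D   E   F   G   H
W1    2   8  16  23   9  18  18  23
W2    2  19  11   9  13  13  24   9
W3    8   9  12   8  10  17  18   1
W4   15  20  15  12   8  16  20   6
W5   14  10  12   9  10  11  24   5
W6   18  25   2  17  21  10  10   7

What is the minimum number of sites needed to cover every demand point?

2

Coverage sets (demand points within 10 of each site):
  W1: {A, B, E}
  W2: {A, D, H}
  W3: {A, B, D, E, H}
  W4: {E, H}
  W5: {B, D, E, H}
  W6: {C, F, G, H}
No single site covers all 8 demand points.
But {W3, W6} covers everything, so the minimum is 2.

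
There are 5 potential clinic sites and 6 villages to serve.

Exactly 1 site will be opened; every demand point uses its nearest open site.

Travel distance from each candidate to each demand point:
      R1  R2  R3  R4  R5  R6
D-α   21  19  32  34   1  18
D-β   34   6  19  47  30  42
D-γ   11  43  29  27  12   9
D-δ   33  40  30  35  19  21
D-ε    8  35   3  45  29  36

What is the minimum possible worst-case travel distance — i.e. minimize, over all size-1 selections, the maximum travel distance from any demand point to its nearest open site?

Open {D-α}.
  Farthest demand point is R4 at travel distance 34 (to D-α); all others are ≤ 34.
With {D-δ} the worst case is 40.
With {D-γ} the worst case is 43.
No size-1 selection achieves below 34.

34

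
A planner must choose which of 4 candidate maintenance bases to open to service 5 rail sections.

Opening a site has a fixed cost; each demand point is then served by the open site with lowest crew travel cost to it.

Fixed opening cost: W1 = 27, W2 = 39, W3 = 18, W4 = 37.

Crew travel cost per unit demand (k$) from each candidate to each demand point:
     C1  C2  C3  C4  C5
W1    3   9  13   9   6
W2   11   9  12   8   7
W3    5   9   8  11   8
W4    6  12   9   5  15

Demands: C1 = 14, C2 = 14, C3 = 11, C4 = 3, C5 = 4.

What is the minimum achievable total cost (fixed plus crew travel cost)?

Open {W1, W3}: assign each demand point to its cheapest open site.
  C1→W1 14×3=42, C2→W1 14×9=126, C3→W3 11×8=88, C4→W1 3×9=27, C5→W1 4×6=24
  crew travel cost 307, fixed 45 → total 352.
Compare {W3}: crew travel cost 349 + fixed 18 = 367.
Compare {W1, W4}: crew travel cost 306 + fixed 64 = 370.
Compare {W1, W3, W4}: crew travel cost 295 + fixed 82 = 377.
All other subsets cost ≥ 367. Minimum total cost: 352.

352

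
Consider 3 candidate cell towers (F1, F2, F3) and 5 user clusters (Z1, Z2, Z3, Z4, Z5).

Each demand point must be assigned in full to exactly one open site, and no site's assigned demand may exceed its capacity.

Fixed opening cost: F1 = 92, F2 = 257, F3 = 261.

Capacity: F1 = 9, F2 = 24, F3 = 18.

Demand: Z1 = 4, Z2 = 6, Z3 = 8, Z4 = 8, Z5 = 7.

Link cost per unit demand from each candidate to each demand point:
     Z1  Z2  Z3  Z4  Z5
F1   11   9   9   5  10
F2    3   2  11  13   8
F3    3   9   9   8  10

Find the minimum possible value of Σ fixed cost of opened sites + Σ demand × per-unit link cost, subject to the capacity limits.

Open {F2, F3}; cheapest assignment that respects the capacities:
  F2 (cap 24, load 17): Z1, Z2, Z5 — cost 4×3 + 6×2 + 7×8 = 80
  F3 (cap 18, load 16): Z3, Z4 — cost 8×9 + 8×8 = 136
  Shipping 216, fixed 518 → total 734.
  Any other capacity-feasible assignment to {F2, F3} ships for at least 216.
Compare {F1, F2, F3}: its best feasible assignment gives total 802.
Every other set of open sites that can feasibly serve all demand totals ≥ 802 even under its best assignment. Minimum: 734.

734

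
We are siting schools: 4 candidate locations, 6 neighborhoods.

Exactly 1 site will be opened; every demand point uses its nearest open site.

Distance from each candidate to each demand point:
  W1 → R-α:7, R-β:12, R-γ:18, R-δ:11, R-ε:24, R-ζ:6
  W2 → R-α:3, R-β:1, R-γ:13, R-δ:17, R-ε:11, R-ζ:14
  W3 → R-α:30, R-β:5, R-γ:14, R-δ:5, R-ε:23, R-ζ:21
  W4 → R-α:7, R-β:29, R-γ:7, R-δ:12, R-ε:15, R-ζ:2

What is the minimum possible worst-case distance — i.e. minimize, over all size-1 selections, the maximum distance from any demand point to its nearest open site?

17

Open {W2}.
  Farthest demand point is R-δ at distance 17 (to W2); all others are ≤ 17.
With {W1} the worst case is 24.
With {W4} the worst case is 29.
No size-1 selection achieves below 17.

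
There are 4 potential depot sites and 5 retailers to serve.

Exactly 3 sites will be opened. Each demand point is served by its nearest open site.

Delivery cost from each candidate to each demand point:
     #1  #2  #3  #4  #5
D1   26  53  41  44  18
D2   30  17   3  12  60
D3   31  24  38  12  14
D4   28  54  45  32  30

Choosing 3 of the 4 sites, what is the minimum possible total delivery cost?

72

Open {D1, D2, D3}.
  #1→D1 26, #2→D2 17, #3→D2 3, #4→D2 12, #5→D3 14  ⇒ total 72.
Compare {D2, D3, D4}: total 74.
Compare {D1, D2, D4}: total 76.
No size-3 selection does better; minimum is 72.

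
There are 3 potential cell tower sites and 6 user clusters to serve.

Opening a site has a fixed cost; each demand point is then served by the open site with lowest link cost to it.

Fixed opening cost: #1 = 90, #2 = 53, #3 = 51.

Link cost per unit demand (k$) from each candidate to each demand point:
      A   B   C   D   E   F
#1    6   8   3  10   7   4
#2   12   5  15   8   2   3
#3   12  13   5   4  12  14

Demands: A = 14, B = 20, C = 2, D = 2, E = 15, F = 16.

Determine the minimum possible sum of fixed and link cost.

Open {#1, #2}: assign each demand point to its cheapest open site.
  A→#1 14×6=84, B→#2 20×5=100, C→#1 2×3=6, D→#2 2×8=16, E→#2 15×2=30, F→#2 16×3=48
  link cost 284, fixed 143 → total 427.
Compare {#2}: link cost 392 + fixed 53 = 445.
Compare {#2, #3}: link cost 364 + fixed 104 = 468.
Compare {#1, #2, #3}: link cost 276 + fixed 194 = 470.
All other subsets cost ≥ 445. Minimum total cost: 427.

427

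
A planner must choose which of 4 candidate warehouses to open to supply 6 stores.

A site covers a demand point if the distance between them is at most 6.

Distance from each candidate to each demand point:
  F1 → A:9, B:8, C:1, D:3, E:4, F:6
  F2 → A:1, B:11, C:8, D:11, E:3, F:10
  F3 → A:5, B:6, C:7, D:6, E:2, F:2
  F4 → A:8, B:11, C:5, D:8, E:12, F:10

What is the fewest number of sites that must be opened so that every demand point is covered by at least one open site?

Coverage sets (demand points within 6 of each site):
  F1: {C, D, E, F}
  F2: {A, E}
  F3: {A, B, D, E, F}
  F4: {C}
No single site covers all 6 demand points.
But {F1, F3} covers everything, so the minimum is 2.

2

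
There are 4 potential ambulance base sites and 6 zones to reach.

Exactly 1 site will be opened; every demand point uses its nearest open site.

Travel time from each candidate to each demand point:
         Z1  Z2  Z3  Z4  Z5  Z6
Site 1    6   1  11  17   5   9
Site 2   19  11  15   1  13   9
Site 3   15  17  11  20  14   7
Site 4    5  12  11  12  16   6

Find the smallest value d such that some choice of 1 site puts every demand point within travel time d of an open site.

16

Open {Site 4}.
  Farthest demand point is Z5 at travel time 16 (to Site 4); all others are ≤ 16.
With {Site 1} the worst case is 17.
With {Site 2} the worst case is 19.
No size-1 selection achieves below 16.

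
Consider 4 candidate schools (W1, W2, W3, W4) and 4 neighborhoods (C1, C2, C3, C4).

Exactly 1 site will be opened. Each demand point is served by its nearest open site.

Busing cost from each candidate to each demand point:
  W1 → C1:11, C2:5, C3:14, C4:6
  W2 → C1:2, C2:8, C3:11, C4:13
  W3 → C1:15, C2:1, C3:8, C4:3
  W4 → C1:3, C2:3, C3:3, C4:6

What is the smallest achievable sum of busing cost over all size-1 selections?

15

Open {W4}.
  C1→W4 3, C2→W4 3, C3→W4 3, C4→W4 6  ⇒ total 15.
Compare {W3}: total 27.
Compare {W2}: total 34.
No size-1 selection does better; minimum is 15.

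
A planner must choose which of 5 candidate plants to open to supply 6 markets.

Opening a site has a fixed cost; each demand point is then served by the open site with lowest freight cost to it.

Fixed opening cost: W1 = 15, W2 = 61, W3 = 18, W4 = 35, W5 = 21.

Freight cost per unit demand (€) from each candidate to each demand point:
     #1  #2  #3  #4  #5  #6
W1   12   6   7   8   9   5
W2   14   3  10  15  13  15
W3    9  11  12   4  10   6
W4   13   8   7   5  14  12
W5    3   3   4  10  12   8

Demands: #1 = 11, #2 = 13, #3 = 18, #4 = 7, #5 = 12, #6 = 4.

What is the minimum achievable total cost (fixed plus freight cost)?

Open {W1, W3, W5}: assign each demand point to its cheapest open site.
  #1→W5 11×3=33, #2→W5 13×3=39, #3→W5 18×4=72, #4→W3 7×4=28, #5→W1 12×9=108, #6→W1 4×5=20
  freight cost 300, fixed 54 → total 354.
Compare {W3, W5}: freight cost 316 + fixed 39 = 355.
Compare {W1, W5}: freight cost 328 + fixed 36 = 364.
Compare {W1, W4, W5}: freight cost 307 + fixed 71 = 378.
All other subsets cost ≥ 355. Minimum total cost: 354.

354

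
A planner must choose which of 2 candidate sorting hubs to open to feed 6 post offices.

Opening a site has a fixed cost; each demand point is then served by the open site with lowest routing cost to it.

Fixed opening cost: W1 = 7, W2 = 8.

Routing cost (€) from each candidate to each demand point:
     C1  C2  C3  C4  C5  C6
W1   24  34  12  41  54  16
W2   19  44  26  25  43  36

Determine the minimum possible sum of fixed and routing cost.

164

Open {W1, W2}: assign each demand point to its cheapest open site.
  C1→W2 19, C2→W1 34, C3→W1 12, C4→W2 25, C5→W2 43, C6→W1 16
  routing cost 149, fixed 15 → total 164.
Compare {W1}: routing cost 181 + fixed 7 = 188.
Compare {W2}: routing cost 193 + fixed 8 = 201.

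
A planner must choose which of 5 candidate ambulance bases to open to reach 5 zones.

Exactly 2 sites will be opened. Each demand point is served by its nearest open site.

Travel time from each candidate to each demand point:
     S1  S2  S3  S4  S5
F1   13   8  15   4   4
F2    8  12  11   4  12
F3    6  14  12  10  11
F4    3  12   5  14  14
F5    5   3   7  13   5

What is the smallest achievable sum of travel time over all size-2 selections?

23

Open {F1, F5}.
  S1→F5 5, S2→F5 3, S3→F5 7, S4→F1 4, S5→F1 4  ⇒ total 23.
Compare {F1, F4}: total 24.
Compare {F2, F5}: total 24.
No size-2 selection does better; minimum is 23.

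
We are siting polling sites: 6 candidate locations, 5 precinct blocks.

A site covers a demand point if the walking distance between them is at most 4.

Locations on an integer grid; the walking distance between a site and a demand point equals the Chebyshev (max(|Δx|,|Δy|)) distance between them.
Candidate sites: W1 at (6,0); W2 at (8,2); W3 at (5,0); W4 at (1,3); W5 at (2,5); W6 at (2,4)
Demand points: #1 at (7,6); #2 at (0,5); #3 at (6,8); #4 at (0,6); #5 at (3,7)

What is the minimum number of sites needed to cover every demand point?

Coverage sets (demand points within 4 of each site):
  W1: {}
  W2: {#1}
  W3: {}
  W4: {#2, #4, #5}
  W5: {#2, #3, #4, #5}
  W6: {#2, #3, #4, #5}
No single site covers all 5 demand points.
But {W2, W5} covers everything, so the minimum is 2.

2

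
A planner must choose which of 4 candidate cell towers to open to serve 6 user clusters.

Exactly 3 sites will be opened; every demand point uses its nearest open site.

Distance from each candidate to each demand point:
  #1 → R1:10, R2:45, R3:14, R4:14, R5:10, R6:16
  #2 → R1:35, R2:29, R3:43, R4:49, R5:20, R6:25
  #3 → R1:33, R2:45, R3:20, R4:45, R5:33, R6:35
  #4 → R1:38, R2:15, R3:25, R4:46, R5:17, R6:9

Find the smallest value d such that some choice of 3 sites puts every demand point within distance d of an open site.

15

Open {#1, #2, #4}.
  Farthest demand point is R2 at distance 15 (to #4); all others are ≤ 15.
With {#1, #3, #4} the worst case is 15.
With {#1, #2, #3} the worst case is 29.
No size-3 selection achieves below 15.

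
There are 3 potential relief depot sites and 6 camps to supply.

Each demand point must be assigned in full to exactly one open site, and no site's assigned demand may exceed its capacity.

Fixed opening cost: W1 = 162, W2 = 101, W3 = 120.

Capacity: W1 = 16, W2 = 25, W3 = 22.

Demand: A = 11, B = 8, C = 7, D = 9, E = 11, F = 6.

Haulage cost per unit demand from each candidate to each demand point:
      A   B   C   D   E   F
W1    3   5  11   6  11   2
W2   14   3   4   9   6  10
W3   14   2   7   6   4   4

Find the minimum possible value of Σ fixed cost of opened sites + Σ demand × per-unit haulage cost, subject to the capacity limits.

617

Open {W1, W2, W3}; cheapest assignment that respects the capacities:
  W1 (cap 16, load 11): A — cost 11×3 = 33
  W2 (cap 25, load 24): B, C, D — cost 8×3 + 7×4 + 9×9 = 133
  W3 (cap 22, load 17): E, F — cost 11×4 + 6×4 = 68
  Shipping 234, fixed 383 → total 617.
  Any other capacity-feasible assignment to {W1, W2, W3} ships for at least 234.
Total demand is 52 and no other set of sites has combined capacity ≥ 52, so {W1, W2, W3} is the only feasible choice of open sites. Minimum: 617.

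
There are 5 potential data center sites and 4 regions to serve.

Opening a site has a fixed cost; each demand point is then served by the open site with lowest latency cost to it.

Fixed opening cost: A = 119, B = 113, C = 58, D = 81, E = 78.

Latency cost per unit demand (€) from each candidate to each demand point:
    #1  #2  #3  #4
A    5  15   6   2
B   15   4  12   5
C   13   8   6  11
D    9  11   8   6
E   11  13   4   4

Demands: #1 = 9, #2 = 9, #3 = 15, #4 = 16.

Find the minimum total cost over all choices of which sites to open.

Open {A, C}: assign each demand point to its cheapest open site.
  #1→A 9×5=45, #2→C 9×8=72, #3→A 15×6=90, #4→A 16×2=32
  latency cost 239, fixed 177 → total 416.
Compare {E}: latency cost 340 + fixed 78 = 418.
Compare {A}: latency cost 302 + fixed 119 = 421.
Compare {C, E}: latency cost 295 + fixed 136 = 431.
All other subsets cost ≥ 418. Minimum total cost: 416.

416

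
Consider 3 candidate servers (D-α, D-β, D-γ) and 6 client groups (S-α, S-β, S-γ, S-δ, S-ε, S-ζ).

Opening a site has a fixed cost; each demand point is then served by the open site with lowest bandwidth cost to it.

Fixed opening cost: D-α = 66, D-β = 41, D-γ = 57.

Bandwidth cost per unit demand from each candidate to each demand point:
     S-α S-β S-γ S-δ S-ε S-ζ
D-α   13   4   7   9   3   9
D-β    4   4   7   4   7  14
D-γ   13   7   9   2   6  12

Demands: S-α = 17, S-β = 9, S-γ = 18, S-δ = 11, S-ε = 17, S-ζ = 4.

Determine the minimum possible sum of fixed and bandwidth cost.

Open {D-α, D-β}: assign each demand point to its cheapest open site.
  S-α→D-β 17×4=68, S-β→D-α 9×4=36, S-γ→D-α 18×7=126, S-δ→D-β 11×4=44, S-ε→D-α 17×3=51, S-ζ→D-α 4×9=36
  bandwidth cost 361, fixed 107 → total 468.
Compare {D-β}: bandwidth cost 449 + fixed 41 = 490.
Compare {D-β, D-γ}: bandwidth cost 402 + fixed 98 = 500.
Compare {D-α, D-β, D-γ}: bandwidth cost 339 + fixed 164 = 503.
All other subsets cost ≥ 490. Minimum total cost: 468.

468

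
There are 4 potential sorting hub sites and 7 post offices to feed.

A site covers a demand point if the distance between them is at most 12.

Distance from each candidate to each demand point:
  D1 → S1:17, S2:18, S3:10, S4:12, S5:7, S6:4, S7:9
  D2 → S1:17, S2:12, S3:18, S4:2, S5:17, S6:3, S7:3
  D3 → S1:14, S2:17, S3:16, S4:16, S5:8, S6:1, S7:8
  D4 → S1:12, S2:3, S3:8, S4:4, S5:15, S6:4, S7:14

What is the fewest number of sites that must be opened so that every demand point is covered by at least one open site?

Coverage sets (demand points within 12 of each site):
  D1: {S3, S4, S5, S6, S7}
  D2: {S2, S4, S6, S7}
  D3: {S5, S6, S7}
  D4: {S1, S2, S3, S4, S6}
No single site covers all 7 demand points.
But {D1, D4} covers everything, so the minimum is 2.

2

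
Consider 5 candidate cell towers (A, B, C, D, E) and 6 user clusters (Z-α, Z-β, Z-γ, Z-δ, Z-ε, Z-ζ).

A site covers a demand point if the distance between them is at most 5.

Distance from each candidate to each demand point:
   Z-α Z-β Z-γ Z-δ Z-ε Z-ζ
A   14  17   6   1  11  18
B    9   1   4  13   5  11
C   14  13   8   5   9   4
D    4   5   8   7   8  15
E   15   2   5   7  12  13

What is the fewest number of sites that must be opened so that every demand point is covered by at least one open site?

Coverage sets (demand points within 5 of each site):
  A: {Z-δ}
  B: {Z-β, Z-γ, Z-ε}
  C: {Z-δ, Z-ζ}
  D: {Z-α, Z-β}
  E: {Z-β, Z-γ}
No 2 sites suffice: every size-2 union leaves at least one demand point uncovered.
But {B, C, D} covers everything, so the minimum is 3.

3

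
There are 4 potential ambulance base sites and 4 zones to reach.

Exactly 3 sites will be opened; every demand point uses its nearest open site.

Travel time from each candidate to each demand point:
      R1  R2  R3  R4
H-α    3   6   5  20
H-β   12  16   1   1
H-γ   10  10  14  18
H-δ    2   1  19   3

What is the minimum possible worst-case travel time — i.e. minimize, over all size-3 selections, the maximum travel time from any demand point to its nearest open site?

2

Open {H-α, H-β, H-δ}.
  Farthest demand point is R1 at travel time 2 (to H-δ); all others are ≤ 2.
With {H-β, H-γ, H-δ} the worst case is 2.
With {H-α, H-γ, H-δ} the worst case is 5.
No size-3 selection achieves below 2.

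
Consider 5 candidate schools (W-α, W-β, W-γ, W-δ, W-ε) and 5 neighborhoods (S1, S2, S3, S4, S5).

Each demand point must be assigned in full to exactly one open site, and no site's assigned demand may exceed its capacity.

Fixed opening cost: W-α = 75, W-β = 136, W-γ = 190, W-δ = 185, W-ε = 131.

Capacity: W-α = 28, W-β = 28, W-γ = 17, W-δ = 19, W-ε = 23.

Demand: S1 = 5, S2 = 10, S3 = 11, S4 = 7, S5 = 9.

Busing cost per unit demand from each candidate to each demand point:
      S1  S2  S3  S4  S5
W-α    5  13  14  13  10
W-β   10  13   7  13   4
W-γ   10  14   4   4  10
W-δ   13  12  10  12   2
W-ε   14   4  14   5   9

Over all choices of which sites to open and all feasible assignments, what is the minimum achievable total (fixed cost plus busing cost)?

505

Open {W-β, W-ε}; cheapest assignment that respects the capacities:
  W-β (cap 28, load 25): S1, S3, S5 — cost 5×10 + 11×7 + 9×4 = 163
  W-ε (cap 23, load 17): S2, S4 — cost 10×4 + 7×5 = 75
  Shipping 238, fixed 267 → total 505.
  Any other capacity-feasible assignment to {W-β, W-ε} ships for at least 238.
Compare {W-α, W-ε}: its best feasible assignment gives total 550.
Compare {W-α, W-β, W-ε}: its best feasible assignment gives total 555.
Every other set of open sites that can feasibly serve all demand totals ≥ 550 even under its best assignment. Minimum: 505.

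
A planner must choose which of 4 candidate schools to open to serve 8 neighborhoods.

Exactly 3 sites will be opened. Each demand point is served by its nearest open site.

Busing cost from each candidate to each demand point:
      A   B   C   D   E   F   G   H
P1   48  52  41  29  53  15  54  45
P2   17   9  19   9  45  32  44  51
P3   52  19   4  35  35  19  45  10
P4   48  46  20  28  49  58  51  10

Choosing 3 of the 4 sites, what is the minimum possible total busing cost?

Open {P1, P2, P3}.
  A→P2 17, B→P2 9, C→P3 4, D→P2 9, E→P3 35, F→P1 15, G→P2 44, H→P3 10  ⇒ total 143.
Compare {P2, P3, P4}: total 147.
Compare {P1, P2, P4}: total 168.
No size-3 selection does better; minimum is 143.

143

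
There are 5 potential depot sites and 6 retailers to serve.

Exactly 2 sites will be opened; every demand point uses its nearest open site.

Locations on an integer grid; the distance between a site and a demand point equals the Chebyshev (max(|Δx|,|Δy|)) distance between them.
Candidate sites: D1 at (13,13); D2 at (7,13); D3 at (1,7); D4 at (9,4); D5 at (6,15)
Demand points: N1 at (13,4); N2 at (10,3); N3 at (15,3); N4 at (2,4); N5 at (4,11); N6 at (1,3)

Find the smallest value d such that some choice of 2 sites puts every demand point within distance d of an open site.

Open {D3, D4}.
  Farthest demand point is N3 at distance 6 (to D4); all others are ≤ 6.
With {D1, D4} the worst case is 8.
With {D2, D4} the worst case is 8.
No size-2 selection achieves below 6.

6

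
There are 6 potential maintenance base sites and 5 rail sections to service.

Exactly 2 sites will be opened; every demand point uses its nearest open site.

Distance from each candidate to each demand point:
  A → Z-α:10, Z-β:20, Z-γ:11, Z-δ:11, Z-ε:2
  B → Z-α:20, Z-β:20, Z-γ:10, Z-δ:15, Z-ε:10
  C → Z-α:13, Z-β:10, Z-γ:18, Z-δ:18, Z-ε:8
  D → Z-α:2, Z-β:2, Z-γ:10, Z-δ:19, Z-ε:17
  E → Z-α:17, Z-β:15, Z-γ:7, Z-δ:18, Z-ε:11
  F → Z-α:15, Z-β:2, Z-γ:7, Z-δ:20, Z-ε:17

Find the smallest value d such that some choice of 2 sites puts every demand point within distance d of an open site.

Open {A, C}.
  Farthest demand point is Z-γ at distance 11 (to A); all others are ≤ 11.
With {A, D} the worst case is 11.
With {A, F} the worst case is 11.
No size-2 selection achieves below 11.

11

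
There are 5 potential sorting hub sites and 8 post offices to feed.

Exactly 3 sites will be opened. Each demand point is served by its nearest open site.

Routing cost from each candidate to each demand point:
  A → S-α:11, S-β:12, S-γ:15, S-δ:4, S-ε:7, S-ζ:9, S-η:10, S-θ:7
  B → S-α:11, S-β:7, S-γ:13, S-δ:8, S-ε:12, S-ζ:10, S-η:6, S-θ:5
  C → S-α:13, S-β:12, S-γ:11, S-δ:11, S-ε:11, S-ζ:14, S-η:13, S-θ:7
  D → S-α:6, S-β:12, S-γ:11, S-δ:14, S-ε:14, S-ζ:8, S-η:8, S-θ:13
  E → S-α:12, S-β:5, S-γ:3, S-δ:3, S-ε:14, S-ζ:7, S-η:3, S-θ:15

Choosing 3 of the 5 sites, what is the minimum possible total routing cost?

41

Open {A, D, E}.
  S-α→D 6, S-β→E 5, S-γ→E 3, S-δ→E 3, S-ε→A 7, S-ζ→E 7, S-η→E 3, S-θ→A 7  ⇒ total 41.
Compare {A, B, E}: total 44.
Compare {B, D, E}: total 44.
No size-3 selection does better; minimum is 41.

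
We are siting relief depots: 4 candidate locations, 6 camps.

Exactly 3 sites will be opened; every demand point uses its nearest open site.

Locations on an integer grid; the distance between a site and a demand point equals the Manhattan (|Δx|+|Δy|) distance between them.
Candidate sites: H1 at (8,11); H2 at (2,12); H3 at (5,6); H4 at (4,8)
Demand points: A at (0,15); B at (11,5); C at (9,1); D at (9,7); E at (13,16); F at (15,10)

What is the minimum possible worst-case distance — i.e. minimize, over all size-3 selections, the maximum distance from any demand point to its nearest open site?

10

Open {H1, H2, H3}.
  Farthest demand point is E at distance 10 (to H1); all others are ≤ 10.
With {H1, H2, H4} the worst case is 11.
With {H1, H3, H4} the worst case is 11.
No size-3 selection achieves below 10.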